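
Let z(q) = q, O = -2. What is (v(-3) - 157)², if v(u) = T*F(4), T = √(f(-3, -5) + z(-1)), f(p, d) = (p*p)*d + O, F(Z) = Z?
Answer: 23881 - 5024*I*√3 ≈ 23881.0 - 8701.8*I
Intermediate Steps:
f(p, d) = -2 + d*p² (f(p, d) = (p*p)*d - 2 = p²*d - 2 = d*p² - 2 = -2 + d*p²)
T = 4*I*√3 (T = √((-2 - 5*(-3)²) - 1) = √((-2 - 5*9) - 1) = √((-2 - 45) - 1) = √(-47 - 1) = √(-48) = 4*I*√3 ≈ 6.9282*I)
v(u) = 16*I*√3 (v(u) = (4*I*√3)*4 = 16*I*√3)
(v(-3) - 157)² = (16*I*√3 - 157)² = (-157 + 16*I*√3)²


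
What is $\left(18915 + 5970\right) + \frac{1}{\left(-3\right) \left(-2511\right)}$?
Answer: $\frac{187458706}{7533} \approx 24885.0$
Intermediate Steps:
$\left(18915 + 5970\right) + \frac{1}{\left(-3\right) \left(-2511\right)} = 24885 + \frac{1}{7533} = \frac{187458706}{7533}$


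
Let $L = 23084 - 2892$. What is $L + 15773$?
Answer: $35965$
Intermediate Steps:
$L = 20192$
$L + 15773 = 20192 + 15773 = 35965$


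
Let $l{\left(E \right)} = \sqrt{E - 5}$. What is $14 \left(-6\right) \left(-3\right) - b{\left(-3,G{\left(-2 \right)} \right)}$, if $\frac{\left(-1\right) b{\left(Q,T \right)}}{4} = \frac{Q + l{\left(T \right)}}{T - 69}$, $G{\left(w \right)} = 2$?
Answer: $\frac{16896}{67} - \frac{4 i \sqrt{3}}{67} \approx 252.18 - 0.10341 i$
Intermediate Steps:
$l{\left(E \right)} = \sqrt{-5 + E}$
$b{\left(Q,T \right)} = - \frac{4 \left(Q + \sqrt{-5 + T}\right)}{-69 + T}$ ($b{\left(Q,T \right)} = - 4 \frac{Q + \sqrt{-5 + T}}{T - 69} = - 4 \frac{Q + \sqrt{-5 + T}}{-69 + T} = - \frac{4 \left(Q + \sqrt{-5 + T}\right)}{-69 + T}$)
$14 \left(-6\right) \left(-3\right) - b{\left(-3,G{\left(-2 \right)} \right)} = 14 \left(-6\right) \left(-3\right) - \frac{4 \left(\left(-1\right) \left(-3\right) - \sqrt{-5 + 2}\right)}{-69 + 2} = \left(-84\right) \left(-3\right) - \frac{4 \left(3 - \sqrt{-3}\right)}{-67} = 252 - 4 \left(- \frac{1}{67}\right) \left(3 - i \sqrt{3}\right) = 252 - \left(- \frac{12}{67} + \frac{4 i \sqrt{3}}{67}\right) = 252 + \left(\frac{12}{67} - \frac{4 i \sqrt{3}}{67}\right) = \frac{16896}{67} - \frac{4 i \sqrt{3}}{67}$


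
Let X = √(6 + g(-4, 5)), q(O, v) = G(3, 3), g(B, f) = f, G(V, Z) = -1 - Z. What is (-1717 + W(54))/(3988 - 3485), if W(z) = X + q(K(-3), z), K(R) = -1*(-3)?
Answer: -1721/503 + √11/503 ≈ -3.4149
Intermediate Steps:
K(R) = 3
q(O, v) = -4 (q(O, v) = -1 - 1*3 = -1 - 3 = -4)
X = √11 (X = √(6 + 5) = √11 ≈ 3.3166)
W(z) = -4 + √11 (W(z) = √11 - 4 = -4 + √11)
(-1717 + W(54))/(3988 - 3485) = (-1717 + (-4 + √11))/(3988 - 3485) = (-1721 + √11)/503 = (-1721 + √11)*(1/503) = -1721/503 + √11/503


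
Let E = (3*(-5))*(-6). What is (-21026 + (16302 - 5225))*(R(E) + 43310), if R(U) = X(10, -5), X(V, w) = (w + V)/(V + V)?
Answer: -1723574709/4 ≈ -4.3089e+8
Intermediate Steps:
X(V, w) = (V + w)/(2*V) (X(V, w) = (V + w)/((2*V)) = (V + w)*(1/(2*V)) = (V + w)/(2*V))
E = 90 (E = -15*(-6) = 90)
R(U) = ¼ (R(U) = (½)*(10 - 5)/10 = (½)*(⅒)*5 = ¼)
(-21026 + (16302 - 5225))*(R(E) + 43310) = (-21026 + (16302 - 5225))*(¼ + 43310) = (-21026 + 11077)*(173241/4) = -9949*173241/4 = -1723574709/4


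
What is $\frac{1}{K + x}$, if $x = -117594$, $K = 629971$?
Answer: $\frac{1}{512377} \approx 1.9517 \cdot 10^{-6}$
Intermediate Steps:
$\frac{1}{K + x} = \frac{1}{629971 - 117594} = \frac{1}{512377}$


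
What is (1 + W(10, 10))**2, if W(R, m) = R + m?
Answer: 441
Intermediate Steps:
(1 + W(10, 10))**2 = (1 + (10 + 10))**2 = (1 + 20)**2 = 21**2 = 441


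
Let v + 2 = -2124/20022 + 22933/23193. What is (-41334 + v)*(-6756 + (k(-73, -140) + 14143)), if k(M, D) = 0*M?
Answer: -23631996192539999/77395041 ≈ -3.0534e+8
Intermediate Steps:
k(M, D) = 0
v = -86472983/77395041 (v = -2 + (-2124/20022 + 22933/23193) = -2 + (-2124*1/20022 + 22933*(1/23193)) = -2 + (-354/3337 + 22933/23193) = -2 + 68317099/77395041 = -86472983/77395041 ≈ -1.1173)
(-41334 + v)*(-6756 + (k(-73, -140) + 14143)) = (-41334 - 86472983/77395041)*(-6756 + (0 + 14143)) = -3199133097677*(-6756 + 14143)/77395041 = -3199133097677/77395041*7387 = -23631996192539999/77395041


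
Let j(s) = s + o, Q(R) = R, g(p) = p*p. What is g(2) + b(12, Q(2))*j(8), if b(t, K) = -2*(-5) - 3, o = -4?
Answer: 32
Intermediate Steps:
g(p) = p²
b(t, K) = 7 (b(t, K) = 10 - 3 = 7)
j(s) = -4 + s (j(s) = s - 4 = -4 + s)
g(2) + b(12, Q(2))*j(8) = 2² + 7*(-4 + 8) = 4 + 7*4 = 4 + 28 = 32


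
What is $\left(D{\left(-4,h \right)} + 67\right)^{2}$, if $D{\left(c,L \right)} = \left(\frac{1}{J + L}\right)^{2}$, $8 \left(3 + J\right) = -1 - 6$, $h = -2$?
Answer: $\frac{21923836489}{4879681} \approx 4492.9$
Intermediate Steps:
$J = - \frac{31}{8}$ ($J = -3 + \frac{-1 - 6}{8} = -3 + \frac{1}{8} \left(-7\right) = -3 - \frac{7}{8} = - \frac{31}{8} \approx -3.875$)
$D{\left(c,L \right)} = \frac{1}{\left(- \frac{31}{8} + L\right)^{2}}$ ($D{\left(c,L \right)} = \left(\frac{1}{- \frac{31}{8} + L}\right)^{2} = \frac{1}{\left(- \frac{31}{8} + L\right)^{2}}$)
$\left(D{\left(-4,h \right)} + 67\right)^{2} = \left(\frac{64}{\left(-31 + 8 \left(-2\right)\right)^{2}} + 67\right)^{2} = \left(\frac{64}{\left(-31 - 16\right)^{2}} + 67\right)^{2} = \left(\frac{64}{2209} + 67\right)^{2} = \left(\frac{148067}{2209}\right)^{2} = \frac{21923836489}{4879681}$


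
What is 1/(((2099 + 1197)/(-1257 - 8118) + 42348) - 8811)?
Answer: 9375/314406079 ≈ 2.9818e-5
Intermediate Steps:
1/(((2099 + 1197)/(-1257 - 8118) + 42348) - 8811) = 1/((3296/(-9375) + 42348) - 8811) = 1/((3296*(-1/9375) + 42348) - 8811) = 1/((-3296/9375 + 42348) - 8811) = 1/(397009204/9375 - 8811) = 1/(314406079/9375) = 9375/314406079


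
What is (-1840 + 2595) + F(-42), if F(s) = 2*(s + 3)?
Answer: 677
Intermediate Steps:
F(s) = 6 + 2*s (F(s) = 2*(3 + s) = 6 + 2*s)
(-1840 + 2595) + F(-42) = (-1840 + 2595) + (6 + 2*(-42)) = 755 + (6 - 84) = 755 - 78 = 677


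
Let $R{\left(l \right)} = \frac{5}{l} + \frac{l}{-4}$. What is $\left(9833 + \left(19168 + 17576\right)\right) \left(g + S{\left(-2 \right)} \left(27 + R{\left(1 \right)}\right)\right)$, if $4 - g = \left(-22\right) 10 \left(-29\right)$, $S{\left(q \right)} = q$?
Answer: $- \frac{599865183}{2} \approx -2.9993 \cdot 10^{8}$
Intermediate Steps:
$R{\left(l \right)} = \frac{5}{l} - \frac{l}{4}$ ($R{\left(l \right)} = \frac{5}{l} + l \left(- \frac{1}{4}\right) = \frac{5}{l} - \frac{l}{4}$)
$g = -6376$ ($g = 4 - \left(-22\right) 10 \left(-29\right) = 4 - \left(-220\right) \left(-29\right) = 4 - 6380 = -6376$)
$\left(9833 + \left(19168 + 17576\right)\right) \left(g + S{\left(-2 \right)} \left(27 + R{\left(1 \right)}\right)\right) = \left(9833 + \left(19168 + 17576\right)\right) \left(-6376 - 2 \left(27 + \left(\frac{5}{1} - \frac{1}{4}\right)\right)\right) = \left(9833 + 36744\right) \left(-6376 - 2 \left(27 + \left(5 \cdot 1 - \frac{1}{4}\right)\right)\right) = 46577 \left(-6376 - 2 \left(27 + \left(5 - \frac{1}{4}\right)\right)\right) = 46577 \left(-6376 - 2 \left(27 + \frac{19}{4}\right)\right) = 46577 \left(-6376 - \frac{127}{2}\right) = 46577 \left(- \frac{12879}{2}\right) = - \frac{599865183}{2}$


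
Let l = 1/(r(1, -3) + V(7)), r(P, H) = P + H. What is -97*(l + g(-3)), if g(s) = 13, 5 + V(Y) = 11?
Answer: -5141/4 ≈ -1285.3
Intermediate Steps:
V(Y) = 6 (V(Y) = -5 + 11 = 6)
r(P, H) = H + P
l = ¼ (l = 1/((-3 + 1) + 6) = 1/(-2 + 6) = 1/4 = ¼ ≈ 0.25000)
-97*(l + g(-3)) = -97*(¼ + 13) = -97*53/4 = -5141/4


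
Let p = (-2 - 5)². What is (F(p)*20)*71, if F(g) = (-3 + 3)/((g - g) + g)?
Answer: 0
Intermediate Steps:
p = 49 (p = (-7)² = 49)
F(g) = 0 (F(g) = 0/(0 + g) = 0/g = 0)
(F(p)*20)*71 = (0*20)*71 = 0*71 = 0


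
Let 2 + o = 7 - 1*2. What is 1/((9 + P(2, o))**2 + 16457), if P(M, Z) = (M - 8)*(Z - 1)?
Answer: 1/16466 ≈ 6.0731e-5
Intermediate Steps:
o = 3 (o = -2 + (7 - 1*2) = -2 + (7 - 2) = -2 + 5 = 3)
P(M, Z) = (-1 + Z)*(-8 + M) (P(M, Z) = (-8 + M)*(-1 + Z) = (-1 + Z)*(-8 + M))
1/((9 + P(2, o))**2 + 16457) = 1/((9 + (8 - 1*2 - 8*3 + 2*3))**2 + 16457) = 1/((9 + (8 - 2 - 24 + 6))**2 + 16457) = 1/((9 - 12)**2 + 16457) = 1/((-3)**2 + 16457) = 1/(9 + 16457) = 1/16466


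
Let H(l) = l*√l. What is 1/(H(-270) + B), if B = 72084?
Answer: 6007/434648838 + 45*I*√30/289765892 ≈ 1.382e-5 + 8.506e-7*I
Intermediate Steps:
H(l) = l^(3/2)
1/(H(-270) + B) = 1/((-270)^(3/2) + 72084) = 1/(-810*I*√30 + 72084) = 1/(72084 - 810*I*√30)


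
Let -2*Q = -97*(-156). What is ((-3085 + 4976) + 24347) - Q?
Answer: 33804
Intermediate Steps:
Q = -7566 (Q = -(-97)*(-156)/2 = -1/2*15132 = -7566)
((-3085 + 4976) + 24347) - Q = ((-3085 + 4976) + 24347) - 1*(-7566) = (1891 + 24347) + 7566 = 26238 + 7566 = 33804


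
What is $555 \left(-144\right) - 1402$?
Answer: $-81322$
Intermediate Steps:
$555 \left(-144\right) - 1402 = -79920 - 1402 = -81322$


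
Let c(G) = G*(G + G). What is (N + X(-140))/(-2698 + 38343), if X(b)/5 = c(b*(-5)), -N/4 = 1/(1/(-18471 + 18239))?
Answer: 4900928/35645 ≈ 137.49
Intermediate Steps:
c(G) = 2*G² (c(G) = G*(2*G) = 2*G²)
N = 928 (N = -4/(1/(-18471 + 18239)) = -4/(1/(-232)) = -4/(-1/232) = -4*(-232) = 928)
X(b) = 250*b² (X(b) = 5*(2*(b*(-5))²) = 5*(2*(-5*b)²) = 5*(2*(25*b²)) = 5*(50*b²) = 250*b²)
(N + X(-140))/(-2698 + 38343) = (928 + 250*(-140)²)/(-2698 + 38343) = (928 + 250*19600)/35645 = (928 + 4900000)*(1/35645) = 4900928*(1/35645) = 4900928/35645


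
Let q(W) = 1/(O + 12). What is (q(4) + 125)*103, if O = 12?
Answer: 309103/24 ≈ 12879.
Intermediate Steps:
q(W) = 1/24 (q(W) = 1/(12 + 12) = 1/24)
(q(4) + 125)*103 = (1/24 + 125)*103 = (3001/24)*103 = 309103/24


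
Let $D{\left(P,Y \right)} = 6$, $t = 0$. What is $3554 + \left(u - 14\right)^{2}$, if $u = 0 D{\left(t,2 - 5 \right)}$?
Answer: $3750$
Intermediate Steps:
$u = 0$ ($u = 0 \cdot 6 = 0$)
$3554 + \left(u - 14\right)^{2} = 3554 + \left(0 - 14\right)^{2} = 3554 + \left(-14\right)^{2} = 3554 + 196 = 3750$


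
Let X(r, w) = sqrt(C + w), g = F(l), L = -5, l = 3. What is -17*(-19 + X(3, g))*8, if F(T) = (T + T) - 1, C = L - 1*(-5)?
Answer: 2584 - 136*sqrt(5) ≈ 2279.9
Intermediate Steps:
C = 0 (C = -5 - 1*(-5) = -5 + 5 = 0)
F(T) = -1 + 2*T (F(T) = 2*T - 1 = -1 + 2*T)
g = 5 (g = -1 + 2*3 = -1 + 6 = 5)
X(r, w) = sqrt(w) (X(r, w) = sqrt(0 + w) = sqrt(w))
-17*(-19 + X(3, g))*8 = -17*(-19 + sqrt(5))*8 = (323 - 17*sqrt(5))*8 = 2584 - 136*sqrt(5)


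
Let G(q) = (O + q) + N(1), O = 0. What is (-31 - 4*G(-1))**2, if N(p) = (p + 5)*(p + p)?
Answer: 5625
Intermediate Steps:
N(p) = 2*p*(5 + p) (N(p) = (5 + p)*(2*p) = 2*p*(5 + p))
G(q) = 12 + q (G(q) = (0 + q) + 2*1*(5 + 1) = q + 2*1*6 = q + 12 = 12 + q)
(-31 - 4*G(-1))**2 = (-31 - 4*(12 - 1))**2 = (-31 - 4*11)**2 = (-31 - 44)**2 = (-75)**2 = 5625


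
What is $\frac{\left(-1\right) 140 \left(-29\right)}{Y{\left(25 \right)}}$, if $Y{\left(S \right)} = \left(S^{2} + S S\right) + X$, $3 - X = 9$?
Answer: $\frac{1015}{311} \approx 3.2637$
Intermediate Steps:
$X = -6$ ($X = 3 - 9 = -6$)
$Y{\left(S \right)} = -6 + 2 S^{2}$ ($Y{\left(S \right)} = \left(S^{2} + S S\right) - 6 = \left(S^{2} + S^{2}\right) - 6 = 2 S^{2} - 6 = -6 + 2 S^{2}$)
$\frac{\left(-1\right) 140 \left(-29\right)}{Y{\left(25 \right)}} = \frac{\left(-1\right) 140 \left(-29\right)}{-6 + 2 \cdot 25^{2}} = \frac{\left(-140\right) \left(-29\right)}{-6 + 2 \cdot 625} = \frac{4060}{-6 + 1250} = \frac{4060}{1244} = 4060 \cdot \frac{1}{1244} = \frac{1015}{311}$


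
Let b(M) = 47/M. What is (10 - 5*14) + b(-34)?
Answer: -2087/34 ≈ -61.382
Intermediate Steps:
(10 - 5*14) + b(-34) = (10 - 5*14) + 47/(-34) = (10 - 70) + 47*(-1/34) = -60 - 47/34 = -2087/34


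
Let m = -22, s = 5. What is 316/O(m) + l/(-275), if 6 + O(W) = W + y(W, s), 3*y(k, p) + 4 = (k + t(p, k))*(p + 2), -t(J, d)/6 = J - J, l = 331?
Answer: -15491/3025 ≈ -5.1210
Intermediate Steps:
t(J, d) = 0 (t(J, d) = -6*(J - J) = -6*0 = 0)
y(k, p) = -4/3 + k*(2 + p)/3 (y(k, p) = -4/3 + ((k + 0)*(p + 2))/3 = -4/3 + (k*(2 + p))/3 = -4/3 + k*(2 + p)/3)
O(W) = -22/3 + 10*W/3 (O(W) = -6 + (W + (-4/3 + 2*W/3 + (⅓)*W*5)) = -6 + (W + (-4/3 + 2*W/3 + 5*W/3)) = -6 + (W + (-4/3 + 7*W/3)) = -6 + (-4/3 + 10*W/3) = -22/3 + 10*W/3)
316/O(m) + l/(-275) = 316/(-22/3 + (10/3)*(-22)) + 331/(-275) = 316/(-22/3 - 220/3) + 331*(-1/275) = 316/(-242/3) - 331/275 = 316*(-3/242) - 331/275 = -474/121 - 331/275 = -15491/3025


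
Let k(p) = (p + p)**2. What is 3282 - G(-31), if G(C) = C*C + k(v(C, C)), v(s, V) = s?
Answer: -1523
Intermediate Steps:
k(p) = 4*p**2 (k(p) = (2*p)**2 = 4*p**2)
G(C) = 5*C**2 (G(C) = C*C + 4*C**2 = C**2 + 4*C**2 = 5*C**2)
3282 - G(-31) = 3282 - 5*(-31)**2 = 3282 - 5*961 = 3282 - 1*4805 = 3282 - 4805 = -1523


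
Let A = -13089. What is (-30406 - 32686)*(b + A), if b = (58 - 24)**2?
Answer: 752876836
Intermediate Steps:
b = 1156 (b = 34**2 = 1156)
(-30406 - 32686)*(b + A) = (-30406 - 32686)*(1156 - 13089) = -63092*(-11933) = 752876836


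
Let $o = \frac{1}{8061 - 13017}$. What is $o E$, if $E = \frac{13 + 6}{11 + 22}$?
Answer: $- \frac{19}{163548} \approx -0.00011617$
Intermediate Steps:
$o = - \frac{1}{4956}$ ($o = \frac{1}{-4956} = - \frac{1}{4956} \approx -0.00020178$)
$E = \frac{19}{33} \approx 0.57576$
$o E = \left(- \frac{1}{4956}\right) \frac{19}{33} = - \frac{19}{163548}$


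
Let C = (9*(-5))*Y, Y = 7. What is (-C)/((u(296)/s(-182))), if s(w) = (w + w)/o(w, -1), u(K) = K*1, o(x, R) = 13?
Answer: -2205/74 ≈ -29.797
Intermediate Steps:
u(K) = K
C = -315 (C = (9*(-5))*7 = -45*7 = -315)
s(w) = 2*w/13 (s(w) = (w + w)/13 = (2*w)*(1/13) = 2*w/13)
(-C)/((u(296)/s(-182))) = (-1*(-315))/((296/(((2/13)*(-182))))) = 315/((296/(-28))) = 315/((296*(-1/28))) = 315/(-74/7) = 315*(-7/74) = -2205/74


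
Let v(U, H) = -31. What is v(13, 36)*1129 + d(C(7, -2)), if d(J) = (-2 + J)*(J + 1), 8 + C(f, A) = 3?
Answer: -34971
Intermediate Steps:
C(f, A) = -5 (C(f, A) = -8 + 3 = -5)
d(J) = (1 + J)*(-2 + J) (d(J) = (-2 + J)*(1 + J) = (1 + J)*(-2 + J))
v(13, 36)*1129 + d(C(7, -2)) = -31*1129 + (-2 + (-5)**2 - 1*(-5)) = -34999 + (-2 + 25 + 5) = -34999 + 28 = -34971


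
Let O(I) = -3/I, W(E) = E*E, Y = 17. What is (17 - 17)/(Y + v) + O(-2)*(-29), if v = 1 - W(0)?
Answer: -87/2 ≈ -43.500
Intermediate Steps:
W(E) = E²
v = 1 (v = 1 - 1*0² = 1 - 1*0 = 1 + 0 = 1)
(17 - 17)/(Y + v) + O(-2)*(-29) = (17 - 17)/(17 + 1) - 3/(-2)*(-29) = 0/18 - 3*(-½)*(-29) = 0*(1/18) + (3/2)*(-29) = 0 - 87/2 = -87/2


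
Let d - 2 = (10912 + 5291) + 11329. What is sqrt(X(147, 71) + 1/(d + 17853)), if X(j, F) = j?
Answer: sqrt(20015670)/369 ≈ 12.124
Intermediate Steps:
d = 27534 (d = 2 + ((10912 + 5291) + 11329) = 2 + (16203 + 11329) = 2 + 27532 = 27534)
sqrt(X(147, 71) + 1/(d + 17853)) = sqrt(147 + 1/(27534 + 17853)) = sqrt(147 + 1/45387) = sqrt(6671890/45387) = sqrt(20015670)/369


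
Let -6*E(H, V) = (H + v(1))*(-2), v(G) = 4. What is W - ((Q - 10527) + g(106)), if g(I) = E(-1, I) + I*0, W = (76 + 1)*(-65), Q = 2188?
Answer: 3333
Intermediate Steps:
W = -5005 (W = 77*(-65) = -5005)
E(H, V) = 4/3 + H/3 (E(H, V) = -(H + 4)*(-2)/6 = -(4 + H)*(-2)/6 = -(-8 - 2*H)/6 = 4/3 + H/3)
g(I) = 1 (g(I) = (4/3 + (⅓)*(-1)) + I*0 = (4/3 - ⅓) + 0 = 1 + 0 = 1)
W - ((Q - 10527) + g(106)) = -5005 - ((2188 - 10527) + 1) = -5005 - (-8339 + 1) = -5005 - 1*(-8338) = -5005 + 8338 = 3333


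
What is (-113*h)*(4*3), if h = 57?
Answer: -77292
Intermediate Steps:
(-113*h)*(4*3) = (-113*57)*(4*3) = -6441*12 = -77292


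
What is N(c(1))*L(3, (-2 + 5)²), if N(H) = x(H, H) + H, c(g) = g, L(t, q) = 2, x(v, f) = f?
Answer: 4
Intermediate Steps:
N(H) = 2*H (N(H) = H + H = 2*H)
N(c(1))*L(3, (-2 + 5)²) = (2*1)*2 = 2*2 = 4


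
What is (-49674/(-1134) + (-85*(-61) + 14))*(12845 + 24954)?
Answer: 37454651110/189 ≈ 1.9817e+8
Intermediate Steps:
(-49674/(-1134) + (-85*(-61) + 14))*(12845 + 24954) = (-49674*(-1/1134) + (5185 + 14))*37799 = (8279/189 + 5199)*37799 = (990890/189)*37799 = 37454651110/189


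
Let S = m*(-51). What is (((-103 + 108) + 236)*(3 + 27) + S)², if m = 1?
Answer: 51538041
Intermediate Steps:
S = -51 (S = 1*(-51) = -51)
(((-103 + 108) + 236)*(3 + 27) + S)² = (((-103 + 108) + 236)*(3 + 27) - 51)² = ((5 + 236)*30 - 51)² = (241*30 - 51)² = (7230 - 51)² = 7179² = 51538041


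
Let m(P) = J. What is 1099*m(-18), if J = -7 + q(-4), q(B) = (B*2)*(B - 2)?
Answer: 45059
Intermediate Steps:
q(B) = 2*B*(-2 + B) (q(B) = (2*B)*(-2 + B) = 2*B*(-2 + B))
J = 41 (J = -7 + 2*(-4)*(-2 - 4) = -7 + 2*(-4)*(-6) = -7 + 48 = 41)
m(P) = 41
1099*m(-18) = 1099*41 = 45059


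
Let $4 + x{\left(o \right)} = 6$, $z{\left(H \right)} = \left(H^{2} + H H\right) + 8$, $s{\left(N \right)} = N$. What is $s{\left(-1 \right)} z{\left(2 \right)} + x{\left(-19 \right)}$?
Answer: $-14$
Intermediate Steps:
$z{\left(H \right)} = 8 + 2 H^{2}$ ($z{\left(H \right)} = \left(H^{2} + H^{2}\right) + 8 = 2 H^{2} + 8 = 8 + 2 H^{2}$)
$x{\left(o \right)} = 2$ ($x{\left(o \right)} = -4 + 6 = 2$)
$s{\left(-1 \right)} z{\left(2 \right)} + x{\left(-19 \right)} = - (8 + 2 \cdot 2^{2}) + 2 = - (8 + 2 \cdot 4) + 2 = - (8 + 8) + 2 = \left(-1\right) 16 + 2 = -16 + 2 = -14$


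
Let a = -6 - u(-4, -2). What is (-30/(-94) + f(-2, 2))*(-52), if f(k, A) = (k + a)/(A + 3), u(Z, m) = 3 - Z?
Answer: 6552/47 ≈ 139.40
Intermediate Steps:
a = -13 (a = -6 - (3 - 1*(-4)) = -6 - (3 + 4) = -6 - 1*7 = -6 - 7 = -13)
f(k, A) = (-13 + k)/(3 + A) (f(k, A) = (k - 13)/(A + 3) = (-13 + k)/(3 + A))
(-30/(-94) + f(-2, 2))*(-52) = (-30/(-94) + (-13 - 2)/(3 + 2))*(-52) = (-30*(-1/94) - 15/5)*(-52) = (15/47 + (⅕)*(-15))*(-52) = (15/47 - 3)*(-52) = -126/47*(-52) = 6552/47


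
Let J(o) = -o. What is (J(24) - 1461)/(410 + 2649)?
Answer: -1485/3059 ≈ -0.48545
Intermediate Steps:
(J(24) - 1461)/(410 + 2649) = (-1*24 - 1461)/(410 + 2649) = (-24 - 1461)/3059 = -1485*1/3059 = -1485/3059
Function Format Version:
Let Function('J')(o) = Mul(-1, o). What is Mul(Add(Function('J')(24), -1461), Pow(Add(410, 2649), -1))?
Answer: Rational(-1485, 3059) ≈ -0.48545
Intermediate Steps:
Mul(Add(Function('J')(24), -1461), Pow(Add(410, 2649), -1)) = Mul(Add(Mul(-1, 24), -1461), Pow(Add(410, 2649), -1)) = Mul(Add(-24, -1461), Pow(3059, -1)) = Mul(-1485, Rational(1, 3059)) = Rational(-1485, 3059)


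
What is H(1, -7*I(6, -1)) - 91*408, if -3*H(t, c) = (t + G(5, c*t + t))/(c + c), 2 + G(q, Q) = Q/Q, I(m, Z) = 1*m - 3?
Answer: -37128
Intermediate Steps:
I(m, Z) = -3 + m (I(m, Z) = m - 3 = -3 + m)
G(q, Q) = -1 (G(q, Q) = -2 + Q/Q = -2 + 1 = -1)
H(t, c) = -(-1 + t)/(6*c) (H(t, c) = -(t - 1)/(3*(c + c)) = -(-1 + t)/(3*(2*c)) = -(-1 + t)*1/(2*c)/3 = -(-1 + t)/(6*c))
H(1, -7*I(6, -1)) - 91*408 = (1 - 1*1)/(6*((-7*(-3 + 6)))) - 91*408 = (1 - 1)/(6*((-7*3))) - 37128 = (1/6)*0/(-21) - 37128 = (1/6)*(-1/21)*0 - 37128 = 0 - 37128 = -37128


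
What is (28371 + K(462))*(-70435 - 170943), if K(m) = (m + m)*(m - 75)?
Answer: -93162011502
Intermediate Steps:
K(m) = 2*m*(-75 + m) (K(m) = (2*m)*(-75 + m) = 2*m*(-75 + m))
(28371 + K(462))*(-70435 - 170943) = (28371 + 2*462*(-75 + 462))*(-70435 - 170943) = (28371 + 2*462*387)*(-241378) = (28371 + 357588)*(-241378) = 385959*(-241378) = -93162011502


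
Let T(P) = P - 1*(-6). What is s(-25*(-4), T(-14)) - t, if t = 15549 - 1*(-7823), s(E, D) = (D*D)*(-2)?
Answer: -23500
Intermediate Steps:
T(P) = 6 + P (T(P) = P + 6 = 6 + P)
s(E, D) = -2*D² (s(E, D) = D²*(-2) = -2*D²)
t = 23372 (t = 15549 + 7823 = 23372)
s(-25*(-4), T(-14)) - t = -2*(6 - 14)² - 1*23372 = -2*(-8)² - 23372 = -2*64 - 23372 = -128 - 23372 = -23500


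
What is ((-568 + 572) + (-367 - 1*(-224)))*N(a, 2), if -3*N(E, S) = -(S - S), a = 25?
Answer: 0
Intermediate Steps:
N(E, S) = 0 (N(E, S) = -(-1)*(S - S)/3 = -(-1)*0/3 = -⅓*0 = 0)
((-568 + 572) + (-367 - 1*(-224)))*N(a, 2) = ((-568 + 572) + (-367 - 1*(-224)))*0 = (4 + (-367 + 224))*0 = (4 - 143)*0 = -139*0 = 0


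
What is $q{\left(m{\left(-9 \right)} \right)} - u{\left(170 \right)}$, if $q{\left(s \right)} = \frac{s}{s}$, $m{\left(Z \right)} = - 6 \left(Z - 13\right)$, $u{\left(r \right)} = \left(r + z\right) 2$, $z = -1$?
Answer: $-337$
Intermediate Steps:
$u{\left(r \right)} = -2 + 2 r$ ($u{\left(r \right)} = \left(r - 1\right) 2 = \left(-1 + r\right) 2 = -2 + 2 r$)
$m{\left(Z \right)} = 78 - 6 Z$ ($m{\left(Z \right)} = - 6 \left(-13 + Z\right) = 78 - 6 Z$)
$q{\left(s \right)} = 1$
$q{\left(m{\left(-9 \right)} \right)} - u{\left(170 \right)} = 1 - \left(-2 + 2 \cdot 170\right) = 1 - \left(-2 + 340\right) = 1 - 338 = -337$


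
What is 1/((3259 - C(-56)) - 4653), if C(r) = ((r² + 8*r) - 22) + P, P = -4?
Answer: -1/4056 ≈ -0.00024655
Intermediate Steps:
C(r) = -26 + r² + 8*r (C(r) = ((r² + 8*r) - 22) - 4 = (-22 + r² + 8*r) - 4 = -26 + r² + 8*r)
1/((3259 - C(-56)) - 4653) = 1/((3259 - (-26 + (-56)² + 8*(-56))) - 4653) = 1/((3259 - (-26 + 3136 - 448)) - 4653) = 1/((3259 - 1*2662) - 4653) = 1/((3259 - 2662) - 4653) = 1/(597 - 4653) = 1/(-4056) = -1/4056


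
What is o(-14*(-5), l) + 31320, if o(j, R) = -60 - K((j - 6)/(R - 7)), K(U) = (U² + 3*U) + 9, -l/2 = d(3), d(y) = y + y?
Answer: 11281163/361 ≈ 31250.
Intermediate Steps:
d(y) = 2*y
l = -12 (l = -4*3 = -2*6 = -12)
K(U) = 9 + U² + 3*U
o(j, R) = -69 - (-6 + j)²/(-7 + R)² - 3*(-6 + j)/(-7 + R) (o(j, R) = -60 - (9 + ((j - 6)/(R - 7))² + 3*((j - 6)/(R - 7))) = -60 - (9 + ((-6 + j)/(-7 + R))² + 3*((-6 + j)/(-7 + R))) = -60 - (9 + (-6 + j)²/(-7 + R)² + 3*(-6 + j)/(-7 + R)) = -60 + (-9 - (-6 + j)²/(-7 + R)² - 3*(-6 + j)/(-7 + R)) = -69 - (-6 + j)²/(-7 + R)² - 3*(-6 + j)/(-7 + R))
o(-14*(-5), l) + 31320 = (-69*(-7 - 12)³ + (-6 - 14*(-5))²*(7 - 1*(-12)) + 3*(-7 - 12)²*(6 - (-14)*(-5)))/(-7 - 12)³ + 31320 = (-69*(-19)³ + (-6 + 70)²*(7 + 12) + 3*(-19)²*(6 - 1*70))/(-19)³ + 31320 = -(-69*(-6859) + 64²*19 + 3*361*(6 - 70))/6859 + 31320 = -(473271 + 4096*19 + 3*361*(-64))/6859 + 31320 = -(473271 + 77824 - 69312)/6859 + 31320 = -1/6859*481783 + 31320 = -25357/361 + 31320 = 11281163/361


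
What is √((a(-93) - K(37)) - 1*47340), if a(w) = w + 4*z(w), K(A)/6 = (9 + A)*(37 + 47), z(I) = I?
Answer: I*√70989 ≈ 266.44*I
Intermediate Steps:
K(A) = 4536 + 504*A (K(A) = 6*((9 + A)*(37 + 47)) = 6*((9 + A)*84) = 6*(756 + 84*A) = 4536 + 504*A)
a(w) = 5*w (a(w) = w + 4*w = 5*w)
√((a(-93) - K(37)) - 1*47340) = √((5*(-93) - (4536 + 504*37)) - 1*47340) = √((-465 - (4536 + 18648)) - 47340) = √((-465 - 1*23184) - 47340) = √((-465 - 23184) - 47340) = √(-23649 - 47340) = √(-70989) = I*√70989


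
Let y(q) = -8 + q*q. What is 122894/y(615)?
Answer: 122894/378217 ≈ 0.32493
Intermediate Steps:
y(q) = -8 + q**2
122894/y(615) = 122894/(-8 + 615**2) = 122894/(-8 + 378225) = 122894/378217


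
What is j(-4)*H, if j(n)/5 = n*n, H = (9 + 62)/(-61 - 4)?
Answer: -1136/13 ≈ -87.385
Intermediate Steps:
H = -71/65 (H = 71/(-65) = 71*(-1/65) = -71/65 ≈ -1.0923)
j(n) = 5*n**2 (j(n) = 5*(n*n) = 5*n**2)
j(-4)*H = (5*(-4)**2)*(-71/65) = (5*16)*(-71/65) = 80*(-71/65) = -1136/13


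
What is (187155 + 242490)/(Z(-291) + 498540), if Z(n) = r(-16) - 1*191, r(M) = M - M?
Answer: 429645/498349 ≈ 0.86214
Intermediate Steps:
r(M) = 0
Z(n) = -191 (Z(n) = 0 - 1*191 = 0 - 191 = -191)
(187155 + 242490)/(Z(-291) + 498540) = (187155 + 242490)/(-191 + 498540) = 429645/498349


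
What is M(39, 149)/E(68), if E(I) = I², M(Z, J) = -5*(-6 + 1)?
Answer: 25/4624 ≈ 0.0054066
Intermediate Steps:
M(Z, J) = 25 (M(Z, J) = -5*(-5) = 25)
M(39, 149)/E(68) = 25/(68²) = 25/4624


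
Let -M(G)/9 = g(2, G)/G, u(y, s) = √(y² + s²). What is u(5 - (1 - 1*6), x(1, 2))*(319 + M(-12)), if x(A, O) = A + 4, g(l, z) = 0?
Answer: 1595*√5 ≈ 3566.5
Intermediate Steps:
x(A, O) = 4 + A
u(y, s) = √(s² + y²)
M(G) = 0 (M(G) = -0/G = -9*0 = 0)
u(5 - (1 - 1*6), x(1, 2))*(319 + M(-12)) = √((4 + 1)² + (5 - (1 - 1*6))²)*(319 + 0) = √(5² + (5 - (1 - 6))²)*319 = √(25 + (5 - 1*(-5))²)*319 = √(25 + (5 + 5)²)*319 = √(25 + 10²)*319 = √(25 + 100)*319 = √125*319 = (5*√5)*319 = 1595*√5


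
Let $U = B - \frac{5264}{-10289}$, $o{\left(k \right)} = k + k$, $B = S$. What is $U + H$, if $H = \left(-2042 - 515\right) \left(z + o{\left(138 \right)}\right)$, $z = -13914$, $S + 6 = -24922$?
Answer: $\frac{358545294846}{10289} \approx 3.4847 \cdot 10^{7}$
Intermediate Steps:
$S = -24928$ ($S = -6 - 24922 = -24928$)
$B = -24928$
$o{\left(k \right)} = 2 k$
$H = 34872366$ ($H = \left(-2042 - 515\right) \left(-13914 + 2 \cdot 138\right) = \left(-2042 - 515\right) \left(-13914 + 276\right) = \left(-2557\right) \left(-13638\right) = 34872366$)
$U = - \frac{256478928}{10289}$ ($U = -24928 - \frac{5264}{-10289} = -24928 - - \frac{5264}{10289} = -24928 + \frac{5264}{10289} = - \frac{256478928}{10289} \approx -24928.0$)
$U + H = - \frac{256478928}{10289} + 34872366 = \frac{358545294846}{10289}$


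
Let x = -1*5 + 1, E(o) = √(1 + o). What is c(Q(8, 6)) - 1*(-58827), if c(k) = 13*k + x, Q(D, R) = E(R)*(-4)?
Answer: 58823 - 52*√7 ≈ 58685.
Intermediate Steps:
x = -4 (x = -5 + 1 = -4)
Q(D, R) = -4*√(1 + R) (Q(D, R) = √(1 + R)*(-4) = -4*√(1 + R))
c(k) = -4 + 13*k (c(k) = 13*k - 4 = -4 + 13*k)
c(Q(8, 6)) - 1*(-58827) = (-4 + 13*(-4*√(1 + 6))) - 1*(-58827) = (-4 + 13*(-4*√7)) + 58827 = (-4 - 52*√7) + 58827 = 58823 - 52*√7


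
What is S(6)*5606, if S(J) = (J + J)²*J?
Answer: 4843584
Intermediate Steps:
S(J) = 4*J³ (S(J) = (2*J)²*J = (4*J²)*J = 4*J³)
S(6)*5606 = (4*6³)*5606 = (4*216)*5606 = 864*5606 = 4843584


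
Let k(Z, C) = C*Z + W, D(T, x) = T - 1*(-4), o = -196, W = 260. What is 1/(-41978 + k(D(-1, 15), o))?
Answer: -1/42306 ≈ -2.3637e-5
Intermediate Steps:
D(T, x) = 4 + T (D(T, x) = T + 4 = 4 + T)
k(Z, C) = 260 + C*Z (k(Z, C) = C*Z + 260 = 260 + C*Z)
1/(-41978 + k(D(-1, 15), o)) = 1/(-41978 + (260 - 196*(4 - 1))) = 1/(-41978 + (260 - 196*3)) = 1/(-41978 + (260 - 588)) = 1/(-41978 - 328) = 1/(-42306) = -1/42306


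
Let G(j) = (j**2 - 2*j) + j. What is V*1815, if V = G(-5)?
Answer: 54450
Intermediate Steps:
G(j) = j**2 - j
V = 30 (V = -5*(-1 - 5) = -5*(-6) = 30)
V*1815 = 30*1815 = 54450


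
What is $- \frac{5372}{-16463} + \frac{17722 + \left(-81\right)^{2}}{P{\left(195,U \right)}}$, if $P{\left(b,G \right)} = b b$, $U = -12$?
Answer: $\frac{604041329}{626005575} \approx 0.96491$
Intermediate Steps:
$P{\left(b,G \right)} = b^{2}$
$- \frac{5372}{-16463} + \frac{17722 + \left(-81\right)^{2}}{P{\left(195,U \right)}} = - \frac{5372}{-16463} + \frac{17722 + \left(-81\right)^{2}}{195^{2}} = \left(-5372\right) \left(- \frac{1}{16463}\right) + \frac{17722 + 6561}{38025} = \frac{5372}{16463} + 24283 \cdot \frac{1}{38025} = \frac{5372}{16463} + \frac{24283}{38025} = \frac{604041329}{626005575}$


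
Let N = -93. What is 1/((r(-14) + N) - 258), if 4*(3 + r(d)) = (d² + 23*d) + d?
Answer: -1/389 ≈ -0.0025707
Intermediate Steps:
r(d) = -3 + 6*d + d²/4 (r(d) = -3 + ((d² + 23*d) + d)/4 = -3 + (d² + 24*d)/4 = -3 + (6*d + d²/4) = -3 + 6*d + d²/4)
1/((r(-14) + N) - 258) = 1/(((-3 + 6*(-14) + (¼)*(-14)²) - 93) - 258) = 1/(((-3 - 84 + (¼)*196) - 93) - 258) = 1/(((-3 - 84 + 49) - 93) - 258) = 1/((-38 - 93) - 258) = 1/(-131 - 258) = 1/(-389) = -1/389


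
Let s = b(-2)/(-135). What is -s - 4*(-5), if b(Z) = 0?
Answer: 20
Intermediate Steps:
s = 0 (s = 0/(-135) = 0*(-1/135) = 0)
-s - 4*(-5) = -1*0 - 4*(-5) = 0 + 20 = 20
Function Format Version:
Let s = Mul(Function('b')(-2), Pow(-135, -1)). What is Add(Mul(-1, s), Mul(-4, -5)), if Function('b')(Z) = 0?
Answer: 20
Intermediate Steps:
s = 0 (s = Mul(0, Pow(-135, -1)) = Mul(0, Rational(-1, 135)) = 0)
Add(Mul(-1, s), Mul(-4, -5)) = Add(Mul(-1, 0), Mul(-4, -5)) = Add(0, 20) = 20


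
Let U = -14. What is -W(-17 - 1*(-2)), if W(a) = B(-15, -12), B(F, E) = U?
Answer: 14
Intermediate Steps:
B(F, E) = -14
W(a) = -14
-W(-17 - 1*(-2)) = -1*(-14) = 14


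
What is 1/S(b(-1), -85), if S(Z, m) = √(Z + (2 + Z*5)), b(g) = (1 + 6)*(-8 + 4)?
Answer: -I*√166/166 ≈ -0.077615*I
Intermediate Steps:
b(g) = -28 (b(g) = 7*(-4) = -28)
S(Z, m) = √(2 + 6*Z) (S(Z, m) = √(Z + (2 + 5*Z)) = √(2 + 6*Z))
1/S(b(-1), -85) = 1/(√(2 + 6*(-28))) = 1/(√(2 - 168)) = 1/(√(-166)) = 1/(I*√166) = -I*√166/166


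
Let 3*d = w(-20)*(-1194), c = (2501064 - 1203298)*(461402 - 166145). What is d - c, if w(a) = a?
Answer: -383174487902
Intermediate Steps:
c = 383174495862 (c = 1297766*295257 = 383174495862)
d = 7960 (d = (-20*(-1194))/3 = (⅓)*23880 = 7960)
d - c = 7960 - 1*383174495862 = 7960 - 383174495862 = -383174487902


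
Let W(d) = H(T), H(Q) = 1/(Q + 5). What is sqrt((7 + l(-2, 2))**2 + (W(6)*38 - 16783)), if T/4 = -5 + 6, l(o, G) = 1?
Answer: I*sqrt(150433)/3 ≈ 129.29*I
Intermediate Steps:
T = 4 (T = 4*(-5 + 6) = 4*1 = 4)
H(Q) = 1/(5 + Q)
W(d) = 1/9 (W(d) = 1/(5 + 4) = 1/9)
sqrt((7 + l(-2, 2))**2 + (W(6)*38 - 16783)) = sqrt((7 + 1)**2 + ((1/9)*38 - 16783)) = sqrt(8**2 + (38/9 - 16783)) = sqrt(64 - 151009/9) = sqrt(-150433/9) = I*sqrt(150433)/3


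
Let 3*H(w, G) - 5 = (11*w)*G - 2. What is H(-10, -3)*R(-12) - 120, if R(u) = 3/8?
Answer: -627/8 ≈ -78.375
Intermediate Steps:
R(u) = 3/8 (R(u) = 3*(1/8) = 3/8)
H(w, G) = 1 + 11*G*w/3 (H(w, G) = 5/3 + ((11*w)*G - 2)/3 = 5/3 + (11*G*w - 2)/3 = 5/3 + (-2 + 11*G*w)/3 = 5/3 + (-2/3 + 11*G*w/3) = 1 + 11*G*w/3)
H(-10, -3)*R(-12) - 120 = (1 + (11/3)*(-3)*(-10))*(3/8) - 120 = (1 + 110)*(3/8) - 120 = 111*(3/8) - 120 = 333/8 - 120 = -627/8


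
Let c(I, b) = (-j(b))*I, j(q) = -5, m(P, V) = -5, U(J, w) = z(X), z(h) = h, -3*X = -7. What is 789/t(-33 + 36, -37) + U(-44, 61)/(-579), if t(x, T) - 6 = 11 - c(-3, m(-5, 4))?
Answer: 1370269/55584 ≈ 24.652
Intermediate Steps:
X = 7/3 (X = -1/3*(-7) = 7/3 ≈ 2.3333)
U(J, w) = 7/3
c(I, b) = 5*I (c(I, b) = (-1*(-5))*I = 5*I)
t(x, T) = 32 (t(x, T) = 6 + (11 - 5*(-3)) = 6 + (11 - 1*(-15)) = 6 + (11 + 15) = 6 + 26 = 32)
789/t(-33 + 36, -37) + U(-44, 61)/(-579) = 789/32 + (7/3)/(-579) = 789*(1/32) + (7/3)*(-1/579) = 789/32 - 7/1737 = 1370269/55584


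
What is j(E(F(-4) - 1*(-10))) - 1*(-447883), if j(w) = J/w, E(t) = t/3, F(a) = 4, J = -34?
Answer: 3135130/7 ≈ 4.4788e+5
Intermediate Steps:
E(t) = t/3 (E(t) = t*(1/3) = t/3)
j(w) = -34/w
j(E(F(-4) - 1*(-10))) - 1*(-447883) = -34*3/(4 - 1*(-10)) - 1*(-447883) = -34*3/(4 + 10) + 447883 = -34/((1/3)*14) + 447883 = -34/14/3 + 447883 = -34*3/14 + 447883 = -51/7 + 447883 = 3135130/7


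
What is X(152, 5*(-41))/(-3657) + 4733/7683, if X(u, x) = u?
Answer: 5380255/9365577 ≈ 0.57447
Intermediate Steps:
X(152, 5*(-41))/(-3657) + 4733/7683 = 152/(-3657) + 4733/7683 = 152*(-1/3657) + 4733*(1/7683) = -152/3657 + 4733/7683 = 5380255/9365577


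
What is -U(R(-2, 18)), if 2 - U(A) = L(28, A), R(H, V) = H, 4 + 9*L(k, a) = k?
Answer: ⅔ ≈ 0.66667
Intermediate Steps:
L(k, a) = -4/9 + k/9
U(A) = -⅔ (U(A) = 2 - (-4/9 + (⅑)*28) = 2 - (-4/9 + 28/9) = 2 - 1*8/3 = 2 - 8/3 = -⅔)
-U(R(-2, 18)) = -1*(-⅔) = ⅔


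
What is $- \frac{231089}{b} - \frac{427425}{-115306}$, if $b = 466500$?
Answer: $\frac{86373907133}{26895124500} \approx 3.2115$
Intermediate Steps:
$- \frac{231089}{b} - \frac{427425}{-115306} = - \frac{231089}{466500} - \frac{427425}{-115306} = \left(-231089\right) \frac{1}{466500} - - \frac{427425}{115306} = - \frac{231089}{466500} + \frac{427425}{115306} = \frac{86373907133}{26895124500}$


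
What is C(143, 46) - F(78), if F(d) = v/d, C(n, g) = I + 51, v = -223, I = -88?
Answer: -2663/78 ≈ -34.141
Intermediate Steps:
C(n, g) = -37 (C(n, g) = -88 + 51 = -37)
F(d) = -223/d
C(143, 46) - F(78) = -37 - (-223)/78 = -37 - 1*(-223/78) = -37 + 223/78 = -2663/78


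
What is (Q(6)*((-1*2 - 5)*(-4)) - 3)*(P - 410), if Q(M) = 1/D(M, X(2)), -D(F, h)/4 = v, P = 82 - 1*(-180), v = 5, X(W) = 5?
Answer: 3256/5 ≈ 651.20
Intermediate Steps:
P = 262 (P = 82 + 180 = 262)
D(F, h) = -20 (D(F, h) = -4*5 = -20)
Q(M) = -1/20 (Q(M) = 1/(-20) = -1/20)
(Q(6)*((-1*2 - 5)*(-4)) - 3)*(P - 410) = (-(-1*2 - 5)*(-4)/20 - 3)*(262 - 410) = (-(-2 - 5)*(-4)/20 - 3)*(-148) = (-(-7)*(-4)/20 - 3)*(-148) = (-1/20*28 - 3)*(-148) = (-7/5 - 3)*(-148) = -22/5*(-148) = 3256/5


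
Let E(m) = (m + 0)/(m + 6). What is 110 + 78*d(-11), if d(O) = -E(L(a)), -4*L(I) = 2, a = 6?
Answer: 1288/11 ≈ 117.09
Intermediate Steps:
L(I) = -½ (L(I) = -¼*2 = -½)
E(m) = m/(6 + m)
d(O) = 1/11 (d(O) = -(-1)/(2*(6 - ½)) = -(-1)/(2*11/2) = -(-1)*2/(2*11) = -1*(-1/11) = 1/11)
110 + 78*d(-11) = 110 + 78*(1/11) = 110 + 78/11 = 1288/11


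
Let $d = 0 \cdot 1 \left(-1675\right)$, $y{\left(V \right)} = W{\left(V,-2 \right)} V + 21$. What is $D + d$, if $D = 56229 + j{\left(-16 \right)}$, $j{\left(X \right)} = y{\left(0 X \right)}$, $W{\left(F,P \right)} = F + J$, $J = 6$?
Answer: $56250$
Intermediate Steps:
$W{\left(F,P \right)} = 6 + F$ ($W{\left(F,P \right)} = F + 6 = 6 + F$)
$y{\left(V \right)} = 21 + V \left(6 + V\right)$ ($y{\left(V \right)} = \left(6 + V\right) V + 21 = V \left(6 + V\right) + 21 = 21 + V \left(6 + V\right)$)
$j{\left(X \right)} = 21$ ($j{\left(X \right)} = 21 + 0 X \left(6 + 0 X\right) = 21 + 0 \left(6 + 0\right) = 21 + 0 \cdot 6 = 21 + 0 = 21$)
$d = 0$ ($d = 0 \left(-1675\right) = 0$)
$D = 56250$ ($D = 56229 + 21 = 56250$)
$D + d = 56250 + 0 = 56250$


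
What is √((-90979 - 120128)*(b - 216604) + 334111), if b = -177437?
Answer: √83185147498 ≈ 2.8842e+5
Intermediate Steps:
√((-90979 - 120128)*(b - 216604) + 334111) = √((-90979 - 120128)*(-177437 - 216604) + 334111) = √(-211107*(-394041) + 334111) = √(83184813387 + 334111) = √83185147498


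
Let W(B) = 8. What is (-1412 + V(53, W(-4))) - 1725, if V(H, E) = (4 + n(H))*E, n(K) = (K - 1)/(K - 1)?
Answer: -3097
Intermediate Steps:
n(K) = 1 (n(K) = (-1 + K)/(-1 + K) = 1)
V(H, E) = 5*E (V(H, E) = (4 + 1)*E = 5*E)
(-1412 + V(53, W(-4))) - 1725 = (-1412 + 5*8) - 1725 = (-1412 + 40) - 1725 = -1372 - 1725 = -3097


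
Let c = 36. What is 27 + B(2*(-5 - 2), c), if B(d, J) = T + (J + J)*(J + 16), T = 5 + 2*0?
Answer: 3776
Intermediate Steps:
T = 5 (T = 5 + 0 = 5)
B(d, J) = 5 + 2*J*(16 + J) (B(d, J) = 5 + (J + J)*(J + 16) = 5 + (2*J)*(16 + J) = 5 + 2*J*(16 + J))
27 + B(2*(-5 - 2), c) = 27 + (5 + 2*36² + 32*36) = 27 + (5 + 2*1296 + 1152) = 27 + (5 + 2592 + 1152) = 27 + 3749 = 3776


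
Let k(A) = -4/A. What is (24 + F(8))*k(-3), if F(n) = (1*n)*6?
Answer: 96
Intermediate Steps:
F(n) = 6*n (F(n) = n*6 = 6*n)
(24 + F(8))*k(-3) = (24 + 6*8)*(-4/(-3)) = (24 + 48)*(-4*(-1/3)) = 72*(4/3) = 96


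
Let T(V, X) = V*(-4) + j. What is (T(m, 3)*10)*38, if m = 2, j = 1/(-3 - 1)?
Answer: -3135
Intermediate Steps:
j = -¼ (j = 1/(-4) = -¼ ≈ -0.25000)
T(V, X) = -¼ - 4*V (T(V, X) = V*(-4) - ¼ = -4*V - ¼ = -¼ - 4*V)
(T(m, 3)*10)*38 = ((-¼ - 4*2)*10)*38 = ((-¼ - 8)*10)*38 = -33/4*10*38 = -165/2*38 = -3135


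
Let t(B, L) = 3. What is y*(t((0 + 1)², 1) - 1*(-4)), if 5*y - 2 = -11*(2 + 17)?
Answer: -1449/5 ≈ -289.80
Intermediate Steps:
y = -207/5 (y = ⅖ + (-11*(2 + 17))/5 = ⅖ + (-11*19)/5 = ⅖ + (⅕)*(-209) = ⅖ - 209/5 = -207/5 ≈ -41.400)
y*(t((0 + 1)², 1) - 1*(-4)) = -207*(3 - 1*(-4))/5 = -207*(3 + 4)/5 = -207/5*7 = -1449/5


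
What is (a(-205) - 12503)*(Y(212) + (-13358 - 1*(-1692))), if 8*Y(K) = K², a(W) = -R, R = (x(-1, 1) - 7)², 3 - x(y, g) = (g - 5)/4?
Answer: 75672576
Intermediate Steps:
x(y, g) = 17/4 - g/4 (x(y, g) = 3 - (g - 5)/4 = 3 - (-5 + g)/4 = 3 - (-5/4 + g/4) = 3 + (5/4 - g/4) = 17/4 - g/4)
R = 9 (R = ((17/4 - ¼*1) - 7)² = ((17/4 - ¼) - 7)² = (4 - 7)² = (-3)² = 9)
a(W) = -9 (a(W) = -1*9 = -9)
Y(K) = K²/8
(a(-205) - 12503)*(Y(212) + (-13358 - 1*(-1692))) = (-9 - 12503)*((⅛)*212² + (-13358 - 1*(-1692))) = -12512*((⅛)*44944 + (-13358 + 1692)) = -12512*(5618 - 11666) = -12512*(-6048) = 75672576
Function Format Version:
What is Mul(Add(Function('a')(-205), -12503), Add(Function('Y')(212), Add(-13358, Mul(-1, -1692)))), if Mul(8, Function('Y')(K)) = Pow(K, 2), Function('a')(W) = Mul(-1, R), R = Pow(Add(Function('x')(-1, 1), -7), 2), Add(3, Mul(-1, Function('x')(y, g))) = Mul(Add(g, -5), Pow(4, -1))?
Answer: 75672576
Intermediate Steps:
Function('x')(y, g) = Add(Rational(17, 4), Mul(Rational(-1, 4), g)) (Function('x')(y, g) = Add(3, Mul(-1, Mul(Add(g, -5), Pow(4, -1)))) = Add(3, Mul(-1, Mul(Add(-5, g), Rational(1, 4)))) = Add(3, Mul(-1, Add(Rational(-5, 4), Mul(Rational(1, 4), g)))) = Add(3, Add(Rational(5, 4), Mul(Rational(-1, 4), g))) = Add(Rational(17, 4), Mul(Rational(-1, 4), g)))
R = 9 (R = Pow(Add(Add(Rational(17, 4), Mul(Rational(-1, 4), 1)), -7), 2) = Pow(Add(Add(Rational(17, 4), Rational(-1, 4)), -7), 2) = Pow(Add(4, -7), 2) = Pow(-3, 2) = 9)
Function('a')(W) = -9 (Function('a')(W) = Mul(-1, 9) = -9)
Function('Y')(K) = Mul(Rational(1, 8), Pow(K, 2))
Mul(Add(Function('a')(-205), -12503), Add(Function('Y')(212), Add(-13358, Mul(-1, -1692)))) = Mul(Add(-9, -12503), Add(Mul(Rational(1, 8), Pow(212, 2)), Add(-13358, Mul(-1, -1692)))) = Mul(-12512, Add(Mul(Rational(1, 8), 44944), Add(-13358, 1692))) = Mul(-12512, Add(5618, -11666)) = Mul(-12512, -6048) = 75672576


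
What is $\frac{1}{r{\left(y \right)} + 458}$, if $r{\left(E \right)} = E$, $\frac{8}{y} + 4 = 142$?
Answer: $\frac{69}{31606} \approx 0.0021831$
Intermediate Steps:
$y = \frac{4}{69}$ ($y = \frac{8}{-4 + 142} = \frac{8}{138} = 8 \cdot \frac{1}{138} = \frac{4}{69} \approx 0.057971$)
$\frac{1}{r{\left(y \right)} + 458} = \frac{1}{\frac{4}{69} + 458} = \frac{1}{\frac{31606}{69}} = \frac{69}{31606}$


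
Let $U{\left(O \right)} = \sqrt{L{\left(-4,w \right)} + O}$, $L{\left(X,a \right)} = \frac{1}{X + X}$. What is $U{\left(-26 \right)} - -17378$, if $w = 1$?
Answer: $17378 + \frac{i \sqrt{418}}{4} \approx 17378.0 + 5.1113 i$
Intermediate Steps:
$L{\left(X,a \right)} = \frac{1}{2 X}$
$U{\left(O \right)} = \sqrt{- \frac{1}{8} + O}$ ($U{\left(O \right)} = \sqrt{\frac{1}{2 \left(-4\right)} + O} = \sqrt{\frac{1}{2} \left(- \frac{1}{4}\right) + O} = \sqrt{- \frac{1}{8} + O}$)
$U{\left(-26 \right)} - -17378 = \frac{\sqrt{-2 + 16 \left(-26\right)}}{4} - -17378 = \frac{\sqrt{-2 - 416}}{4} + 17378 = \frac{\sqrt{-418}}{4} + 17378 = \frac{i \sqrt{418}}{4} + 17378 = 17378 + \frac{i \sqrt{418}}{4}$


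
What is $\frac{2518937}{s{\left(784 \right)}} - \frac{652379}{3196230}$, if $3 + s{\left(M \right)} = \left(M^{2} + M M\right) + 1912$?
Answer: $\frac{2415959760917}{1311755165610} \approx 1.8418$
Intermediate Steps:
$s{\left(M \right)} = 1909 + 2 M^{2}$ ($s{\left(M \right)} = -3 + \left(\left(M^{2} + M M\right) + 1912\right) = -3 + \left(\left(M^{2} + M^{2}\right) + 1912\right) = -3 + \left(2 M^{2} + 1912\right) = -3 + \left(1912 + 2 M^{2}\right) = 1909 + 2 M^{2}$)
$\frac{2518937}{s{\left(784 \right)}} - \frac{652379}{3196230} = \frac{2518937}{1909 + 2 \cdot 784^{2}} - \frac{652379}{3196230} = \frac{2518937}{1909 + 2 \cdot 614656} - \frac{652379}{3196230} = \frac{2518937}{1909 + 1229312} - \frac{652379}{3196230} = \frac{2518937}{1231221} - \frac{652379}{3196230} = \frac{2415959760917}{1311755165610}$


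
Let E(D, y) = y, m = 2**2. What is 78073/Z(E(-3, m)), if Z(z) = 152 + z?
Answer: 78073/156 ≈ 500.47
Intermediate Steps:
m = 4
78073/Z(E(-3, m)) = 78073/(152 + 4) = 78073/156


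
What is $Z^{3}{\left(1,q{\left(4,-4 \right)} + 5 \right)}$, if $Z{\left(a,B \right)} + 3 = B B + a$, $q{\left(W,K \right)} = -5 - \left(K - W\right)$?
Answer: $238328$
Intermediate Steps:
$q{\left(W,K \right)} = -5 + W - K$
$Z{\left(a,B \right)} = -3 + a + B^{2}$ ($Z{\left(a,B \right)} = -3 + \left(B B + a\right) = -3 + \left(B^{2} + a\right) = -3 + \left(a + B^{2}\right) = -3 + a + B^{2}$)
$Z^{3}{\left(1,q{\left(4,-4 \right)} + 5 \right)} = \left(-3 + 1 + \left(\left(-5 + 4 - -4\right) + 5\right)^{2}\right)^{3} = \left(-3 + 1 + \left(\left(-5 + 4 + 4\right) + 5\right)^{2}\right)^{3} = \left(-3 + 1 + \left(3 + 5\right)^{2}\right)^{3} = \left(-3 + 1 + 8^{2}\right)^{3} = \left(-3 + 1 + 64\right)^{3} = 62^{3} = 238328$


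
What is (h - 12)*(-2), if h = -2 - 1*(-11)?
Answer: 6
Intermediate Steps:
h = 9 (h = -2 + 11 = 9)
(h - 12)*(-2) = (9 - 12)*(-2) = -3*(-2) = 6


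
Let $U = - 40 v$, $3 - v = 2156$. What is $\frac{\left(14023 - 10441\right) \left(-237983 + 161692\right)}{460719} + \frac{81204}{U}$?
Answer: $- \frac{652693773049}{1102142230} \approx -592.21$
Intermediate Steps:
$v = -2153$ ($v = 3 - 2156 = -2153$)
$U = 86120$ ($U = \left(-40\right) \left(-2153\right) = 86120$)
$\frac{\left(14023 - 10441\right) \left(-237983 + 161692\right)}{460719} + \frac{81204}{U} = \frac{\left(14023 - 10441\right) \left(-237983 + 161692\right)}{460719} + \frac{81204}{86120} = 3582 \left(-76291\right) \frac{1}{460719} + 81204 \cdot \frac{1}{86120} = \left(-273274362\right) \frac{1}{460719} + \frac{20301}{21530} = - \frac{30363818}{51191} + \frac{20301}{21530} = - \frac{652693773049}{1102142230}$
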